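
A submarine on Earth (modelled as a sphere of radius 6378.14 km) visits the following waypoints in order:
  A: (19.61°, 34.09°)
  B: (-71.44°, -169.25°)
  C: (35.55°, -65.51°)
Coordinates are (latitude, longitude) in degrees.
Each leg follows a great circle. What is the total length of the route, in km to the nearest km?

28296 km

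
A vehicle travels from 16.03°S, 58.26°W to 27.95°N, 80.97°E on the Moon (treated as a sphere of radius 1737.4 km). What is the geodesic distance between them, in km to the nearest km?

4263 km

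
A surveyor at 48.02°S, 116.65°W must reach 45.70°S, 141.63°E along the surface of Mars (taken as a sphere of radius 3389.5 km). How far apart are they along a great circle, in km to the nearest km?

With latitudes φ₁ = -48.020°, φ₂ = -45.700° and longitude difference Δλ = -101.720°:
cos c = sin φ₁ sin φ₂ + cos φ₁ cos φ₂ cos Δλ = (-0.7434)(-0.7157) + (0.6689)(0.6984)(-0.2031) = 0.43714,
so c = arccos(0.43714) = 1.11838 rad.
Distance = R·c = 3389.5 × 1.1184 ≈ 3791 km.

3791 km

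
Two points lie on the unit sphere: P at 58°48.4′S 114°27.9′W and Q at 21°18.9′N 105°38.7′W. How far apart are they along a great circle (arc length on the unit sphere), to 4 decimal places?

1.4042

With latitudes φ₁ = -58.807°, φ₂ = 21.315° and longitude difference Δλ = 8.820°:
Haversine: a = sin²(Δφ/2) + cos φ₁ cos φ₂ sin²(Δλ/2) = 0.4142 + (0.5179)(0.9316)(0.0059) = 0.41707.
Central angle c = 2·arcsin(√a) = 1.40418 rad.
On the unit sphere the arc length equals the central angle: 1.4042.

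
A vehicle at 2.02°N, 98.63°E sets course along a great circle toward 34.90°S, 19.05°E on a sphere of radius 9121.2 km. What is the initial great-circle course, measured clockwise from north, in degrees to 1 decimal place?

234.4°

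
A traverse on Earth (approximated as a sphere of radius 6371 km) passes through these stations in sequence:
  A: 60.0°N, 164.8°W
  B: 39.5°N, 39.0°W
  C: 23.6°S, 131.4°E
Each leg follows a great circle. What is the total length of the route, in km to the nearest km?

25927 km

Leg A→B: central angle 1.2396 rad, distance 7897.5 km.
Leg B→C: central angle 2.8300 rad, distance 18029.8 km.
Total: 7897.5 + 18029.8 ≈ 25927 km.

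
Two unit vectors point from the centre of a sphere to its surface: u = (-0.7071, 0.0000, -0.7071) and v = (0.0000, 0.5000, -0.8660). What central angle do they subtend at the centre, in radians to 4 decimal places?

0.9117 rad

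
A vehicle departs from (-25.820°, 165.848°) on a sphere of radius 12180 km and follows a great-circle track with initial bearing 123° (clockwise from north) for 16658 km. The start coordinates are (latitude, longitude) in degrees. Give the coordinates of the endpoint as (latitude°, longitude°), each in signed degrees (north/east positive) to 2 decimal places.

-34.61°, -100.62°

Angular distance δ = d/R = 16658/12180 = 1.36765 rad; initial bearing θ = 2.1468 rad.
sin φ₂ = sin φ₁ cos δ + cos φ₁ sin δ cos θ = (-0.4355)(0.2018) + (0.9002)(0.9794)(-0.5446) = -0.5681, so φ₂ = -34.61°.
Δλ = atan2(sin θ sin δ cos φ₁, cos δ − sin φ₁ sin φ₂) = atan2(0.7394, -0.0457) = 93.534°.
λ₂ = 165.848° + 93.534° = 259.38° → -100.62° after wrapping to (−180°, 180°].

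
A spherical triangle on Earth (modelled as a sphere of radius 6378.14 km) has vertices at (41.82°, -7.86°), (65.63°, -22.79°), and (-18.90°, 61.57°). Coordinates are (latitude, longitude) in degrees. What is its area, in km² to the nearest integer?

15158427 km²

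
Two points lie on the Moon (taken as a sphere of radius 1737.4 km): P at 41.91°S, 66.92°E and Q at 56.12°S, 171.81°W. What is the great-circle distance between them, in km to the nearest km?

In radians: φ₁ = -0.7315, φ₂ = -0.9795, Δλ = 121.270° = 2.1166 rad.
Haversine: a = sin²(Δφ/2) + cos φ₁ cos φ₂ sin²(Δλ/2) = 0.0153 + (0.7442)(0.5575)(0.7595) = 0.33040.
Central angle c = 2·arcsin(√a) = 1.22472 rad.
Distance = R·c = 1737.4 × 1.2247 ≈ 2128 km.

2128 km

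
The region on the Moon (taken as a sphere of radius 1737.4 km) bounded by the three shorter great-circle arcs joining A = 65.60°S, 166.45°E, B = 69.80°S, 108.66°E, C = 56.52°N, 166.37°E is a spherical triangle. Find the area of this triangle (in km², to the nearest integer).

2004873 km²

Side lengths (central angles): a = 2.3200, b = 2.1314, c = 0.3745 rad; semiperimeter s = 2.4129.
By l'Huilier's theorem, tan(E/4) = √[tan(s/2) tan((s−a)/2) tan((s−b)/2) tan((s−c)/2)], giving spherical excess E = 0.6642 rad.
Area = E·R² = 0.6642 × (1737.4)² ≈ 2004873 km².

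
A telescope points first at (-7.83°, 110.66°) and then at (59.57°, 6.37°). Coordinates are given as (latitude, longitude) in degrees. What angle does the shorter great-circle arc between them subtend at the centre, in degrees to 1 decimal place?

104.0°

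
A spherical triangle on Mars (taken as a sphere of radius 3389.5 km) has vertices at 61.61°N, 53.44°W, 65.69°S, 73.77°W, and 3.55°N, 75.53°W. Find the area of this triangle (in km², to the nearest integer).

Side lengths (central angles): a = 1.2087, b = 1.0539, c = 2.2372 rad; semiperimeter s = 2.2499.
By l'Huilier's theorem, tan(E/4) = √[tan(s/2) tan((s−a)/2) tan((s−b)/2) tan((s−c)/2)], giving spherical excess E = 0.2873 rad.
Area = E·R² = 0.2873 × (3389.5)² ≈ 3300659 km².

3300659 km²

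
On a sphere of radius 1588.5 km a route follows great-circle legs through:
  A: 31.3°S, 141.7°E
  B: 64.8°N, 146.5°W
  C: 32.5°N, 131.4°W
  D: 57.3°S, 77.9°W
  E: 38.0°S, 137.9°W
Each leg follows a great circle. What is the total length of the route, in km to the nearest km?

Leg A→B: central angle 1.9353 rad, distance 3074.2 km.
Leg B→C: central angle 0.5865 rad, distance 931.7 km.
Leg C→D: central angle 1.7529 rad, distance 2784.5 km.
Leg D→E: central angle 0.7511 rad, distance 1193.1 km.
Total: 3074.2 + 931.7 + 2784.5 + 1193.1 ≈ 7983 km.

7983 km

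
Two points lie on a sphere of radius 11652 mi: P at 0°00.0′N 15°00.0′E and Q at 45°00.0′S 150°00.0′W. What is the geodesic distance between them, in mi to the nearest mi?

27064 mi

With latitudes φ₁ = 0.000°, φ₂ = -45.000° and longitude difference Δλ = -165.000°:
Haversine: a = sin²(Δφ/2) + cos φ₁ cos φ₂ sin²(Δλ/2) = 0.1464 + (1.0000)(0.7071)(0.9830) = 0.84151.
Central angle c = 2·arcsin(√a) = 2.32268 rad.
Distance = R·c = 11652 × 2.3227 ≈ 27064 mi.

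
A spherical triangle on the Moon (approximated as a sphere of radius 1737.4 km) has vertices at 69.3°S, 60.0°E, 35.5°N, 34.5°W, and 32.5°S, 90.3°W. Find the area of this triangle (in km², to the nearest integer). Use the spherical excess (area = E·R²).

Side lengths (central angles): a = 1.4968, b = 1.3247, c = 2.1722 rad; semiperimeter s = 2.4968.
By l'Huilier's theorem, tan(E/4) = √[tan(s/2) tan((s−a)/2) tan((s−b)/2) tan((s−c)/2)], giving spherical excess E = 1.5962 rad.
Area = E·R² = 1.5962 × (1737.4)² ≈ 4818247 km².

4818247 km²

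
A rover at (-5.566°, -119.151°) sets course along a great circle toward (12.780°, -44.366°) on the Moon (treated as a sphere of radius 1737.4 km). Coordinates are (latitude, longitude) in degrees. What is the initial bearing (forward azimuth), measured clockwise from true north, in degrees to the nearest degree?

Δλ = 74.785° = 1.3052 rad.
y = sin Δλ · cos φ₂ = (0.9649)(0.9752) = 0.9410
x = cos φ₁ sin φ₂ − sin φ₁ cos φ₂ cos Δλ = (0.9953)(0.2212) − (-0.0970)(0.9752)(0.2624) = 0.2450
θ = atan2(y, x) = 75.41°, so the bearing is 75°.

75°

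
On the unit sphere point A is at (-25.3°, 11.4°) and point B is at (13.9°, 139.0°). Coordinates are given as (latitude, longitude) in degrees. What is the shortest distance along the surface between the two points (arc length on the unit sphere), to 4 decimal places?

Let φ₁ = -0.4416 rad, φ₂ = 0.2426 rad, and Δλ = 2.2270 rad.
cos c = sin φ₁ sin φ₂ + cos φ₁ cos φ₂ cos Δλ = (-0.4274)(0.2402) + (0.9041)(0.9707)(-0.6101) = -0.63813,
so c = arccos(-0.63813) = 2.26287 rad.
On the unit sphere the arc length equals the central angle: 2.2629.

2.2629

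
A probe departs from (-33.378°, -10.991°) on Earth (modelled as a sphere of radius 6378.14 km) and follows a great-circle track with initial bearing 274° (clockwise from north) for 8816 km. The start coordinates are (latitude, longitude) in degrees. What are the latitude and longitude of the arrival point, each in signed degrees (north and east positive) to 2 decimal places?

Angular distance δ = d/R = 8816/6378.14 = 1.38222 rad; initial bearing θ = 4.7822 rad.
sin φ₂ = sin φ₁ cos δ + cos φ₁ sin δ cos θ = (-0.5502)(0.1875) + (0.8351)(0.9823)(0.0698) = -0.0459, so φ₂ = -2.63°.
Δλ = atan2(sin θ sin δ cos φ₁, cos δ − sin φ₁ sin φ₂) = atan2(-0.8183, 0.1622) = -78.788°.
λ₂ = -10.991° − 78.788° = -89.78°.

-2.63°, -89.78°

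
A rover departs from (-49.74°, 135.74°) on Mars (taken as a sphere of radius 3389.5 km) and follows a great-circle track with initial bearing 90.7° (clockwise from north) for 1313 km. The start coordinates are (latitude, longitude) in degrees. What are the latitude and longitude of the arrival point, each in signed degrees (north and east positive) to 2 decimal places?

Angular distance δ = d/R = 1313/3389.5 = 0.38737 rad; initial bearing θ = 1.5830 rad.
sin φ₂ = sin φ₁ cos δ + cos φ₁ sin δ cos θ = (-0.7631)(0.9259) + (0.6463)(0.3778)(-0.0122) = -0.7096, so φ₂ = -45.20°.
Δλ = atan2(sin θ sin δ cos φ₁, cos δ − sin φ₁ sin φ₂) = atan2(0.2441, 0.3844) = 32.415°.
λ₂ = 135.740° + 32.415° = 168.16°.

-45.20°, 168.16°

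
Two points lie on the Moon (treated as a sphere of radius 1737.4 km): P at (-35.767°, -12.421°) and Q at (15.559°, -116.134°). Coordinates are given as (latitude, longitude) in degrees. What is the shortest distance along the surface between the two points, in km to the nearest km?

3336 km

With latitudes φ₁ = -35.767°, φ₂ = 15.559° and longitude difference Δλ = -103.713°:
cos c = sin φ₁ sin φ₂ + cos φ₁ cos φ₂ cos Δλ = (-0.5845)(0.2682) + (0.8114)(0.9634)(-0.2371) = -0.34208,
so c = arccos(-0.34208) = 1.91992 rad.
Distance = R·c = 1737.4 × 1.9199 ≈ 3336 km.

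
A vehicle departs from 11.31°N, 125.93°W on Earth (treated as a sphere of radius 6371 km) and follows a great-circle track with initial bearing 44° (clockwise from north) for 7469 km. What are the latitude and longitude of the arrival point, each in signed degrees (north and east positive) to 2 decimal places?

Angular distance δ = d/R = 7469/6371 = 1.17234 rad; initial bearing θ = 0.7679 rad.
sin φ₂ = sin φ₁ cos δ + cos φ₁ sin δ cos θ = (0.1961)(0.3880) + (0.9806)(0.9217)(0.7193) = 0.7262, so φ₂ = 46.57°.
Δλ = atan2(sin θ sin δ cos φ₁, cos δ − sin φ₁ sin φ₂) = atan2(0.6278, 0.2456) = 68.637°.
λ₂ = -125.930° + 68.637° = -57.29°.

46.57°, -57.29°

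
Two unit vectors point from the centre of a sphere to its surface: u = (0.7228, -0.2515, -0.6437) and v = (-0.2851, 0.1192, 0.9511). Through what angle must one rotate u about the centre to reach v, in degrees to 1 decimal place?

148.0°

u·v = -0.8483; |u| = 1.0000, |v| = 1.0000.
cos θ = (u·v)/(|u||v|) = -0.8482, so θ = 148.0°.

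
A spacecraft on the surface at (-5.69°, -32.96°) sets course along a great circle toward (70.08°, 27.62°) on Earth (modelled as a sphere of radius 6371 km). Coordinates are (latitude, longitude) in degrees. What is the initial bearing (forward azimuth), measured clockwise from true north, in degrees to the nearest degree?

With φ₁ = -0.0993, φ₂ = 1.2231, Δλ = 1.0573 rad, the forward-azimuth formula gives
θ = atan2( sin Δλ cos φ₂ , cos φ₁ sin φ₂ − sin φ₁ cos φ₂ cos Δλ ) = atan2(0.2968, 0.9521) = 17.31°.
So the initial bearing is 17°.

17°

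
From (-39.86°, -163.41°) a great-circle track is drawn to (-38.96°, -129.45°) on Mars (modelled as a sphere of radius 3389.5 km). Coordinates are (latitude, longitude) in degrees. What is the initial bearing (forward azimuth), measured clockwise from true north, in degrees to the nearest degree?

99°

Δλ = 33.960° = 0.5927 rad.
y = sin Δλ · cos φ₂ = (0.5586)(0.7776) = 0.4344
x = cos φ₁ sin φ₂ − sin φ₁ cos φ₂ cos Δλ = (0.7676)(-0.6288) − (-0.6409)(0.7776)(0.8294) = -0.0693
θ = atan2(y, x) = 99.06°, so the bearing is 99°.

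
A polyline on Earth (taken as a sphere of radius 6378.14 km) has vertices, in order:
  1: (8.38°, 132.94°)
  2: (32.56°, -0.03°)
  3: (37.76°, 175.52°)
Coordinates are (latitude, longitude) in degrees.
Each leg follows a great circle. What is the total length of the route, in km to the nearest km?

Leg 1→2: central angle 2.0828 rad, distance 13284.3 km.
Leg 2→3: central angle 1.9121 rad, distance 12195.9 km.
Total: 13284.3 + 12195.9 ≈ 25480 km.

25480 km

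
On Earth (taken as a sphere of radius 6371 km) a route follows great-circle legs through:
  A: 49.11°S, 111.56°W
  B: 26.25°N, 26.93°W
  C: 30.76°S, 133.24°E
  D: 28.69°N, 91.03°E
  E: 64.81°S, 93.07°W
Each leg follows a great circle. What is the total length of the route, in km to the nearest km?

53797 km

Leg A→B: central angle 1.8540 rad, distance 11811.7 km.
Leg B→C: central angle 2.8279 rad, distance 18016.6 km.
Leg C→D: central angle 1.2526 rad, distance 7980.6 km.
Leg D→E: central angle 2.5096 rad, distance 15988.4 km.
Total: 11811.7 + 18016.6 + 7980.6 + 15988.4 ≈ 53797 km.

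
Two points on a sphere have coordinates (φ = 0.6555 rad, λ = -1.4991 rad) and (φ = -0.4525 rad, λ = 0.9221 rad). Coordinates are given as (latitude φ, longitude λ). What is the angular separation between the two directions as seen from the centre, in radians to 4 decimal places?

With latitudes φ₁ = 37.557°, φ₂ = -25.926° and longitude difference Δλ = 138.725°:
Haversine: a = sin²(Δφ/2) + cos φ₁ cos φ₂ sin²(Δλ/2) = 0.2768 + (0.7927)(0.8994)(0.8758) = 0.90116.
Central angle c = 2·arcsin(√a) = 2.50198 rad.
So the angular separation is 2.5020 rad.

2.5020 rad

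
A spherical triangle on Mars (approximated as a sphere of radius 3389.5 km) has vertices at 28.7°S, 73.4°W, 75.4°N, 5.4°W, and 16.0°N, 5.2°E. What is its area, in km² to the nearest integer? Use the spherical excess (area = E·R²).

Side lengths (central angles): a = 1.0415, b = 1.5365, c = 1.9626 rad; semiperimeter s = 2.2703.
By l'Huilier's theorem, tan(E/4) = √[tan(s/2) tan((s−a)/2) tan((s−b)/2) tan((s−c)/2)], giving spherical excess E = 1.1679 rad.
Area = E·R² = 1.1679 × (3389.5)² ≈ 13417112 km².

13417112 km²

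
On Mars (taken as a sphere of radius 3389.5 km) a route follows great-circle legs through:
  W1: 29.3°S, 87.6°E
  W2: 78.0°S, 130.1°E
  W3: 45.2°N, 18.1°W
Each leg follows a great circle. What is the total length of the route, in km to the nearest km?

11665 km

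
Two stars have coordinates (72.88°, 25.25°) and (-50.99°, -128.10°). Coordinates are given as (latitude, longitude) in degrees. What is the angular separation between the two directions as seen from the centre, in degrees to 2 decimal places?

155.26°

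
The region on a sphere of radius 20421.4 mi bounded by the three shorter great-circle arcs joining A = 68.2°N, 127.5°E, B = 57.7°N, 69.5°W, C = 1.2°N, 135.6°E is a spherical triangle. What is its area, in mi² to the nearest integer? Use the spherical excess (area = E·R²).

Side lengths (central angles): a = 2.0557, b = 1.1734, c = 0.9335 rad; semiperimeter s = 2.0813.
By l'Huilier's theorem, tan(E/4) = √[tan(s/2) tan((s−a)/2) tan((s−b)/2) tan((s−c)/2)], giving spherical excess E = 0.3313 rad.
Area = E·R² = 0.3313 × (20421.4)² ≈ 138149682 mi².

138149682 mi²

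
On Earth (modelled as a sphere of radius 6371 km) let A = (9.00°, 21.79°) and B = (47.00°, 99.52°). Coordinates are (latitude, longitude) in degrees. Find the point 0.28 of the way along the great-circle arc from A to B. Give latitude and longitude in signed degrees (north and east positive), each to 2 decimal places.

23.74°, 37.47°

The central angle between A and B is δ = 1.3103 rad.
With f = 0.28, the slerp weights are sin((1−f)δ)/sin δ = 0.8378 and sin(fδ)/sin δ = 0.3712.
Weighted sum of the unit vectors: (0.8378)·(0.9171,0.3666,0.1564) + (0.3712)·(-0.1128,0.6726,0.7314) = (0.7265, 0.5569, 0.4026).
Converting back: φ = atan2(z, √(x²+y²)) = 23.74°, λ = atan2(y, x) = 37.47°.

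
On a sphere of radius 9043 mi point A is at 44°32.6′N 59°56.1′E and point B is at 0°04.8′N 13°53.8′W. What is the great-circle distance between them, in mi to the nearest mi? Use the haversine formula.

Let φ₁ = 0.7774 rad, φ₂ = 0.0014 rad, and Δλ = -1.2886 rad.
Haversine: a = sin²(Δφ/2) + cos φ₁ cos φ₂ sin²(Δλ/2) = 0.1432 + (0.7127)(1.0000)(0.3608) = 0.40028.
Central angle c = 2·arcsin(√a) = 1.37001 rad.
Distance = R·c = 9043 × 1.3700 ≈ 12389 mi.

12389 mi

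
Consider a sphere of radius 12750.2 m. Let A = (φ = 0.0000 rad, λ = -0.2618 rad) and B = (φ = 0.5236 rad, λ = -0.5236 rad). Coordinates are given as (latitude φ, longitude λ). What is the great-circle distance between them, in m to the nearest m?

In radians: φ₁ = 0.0000, φ₂ = 0.5236, Δλ = -15.000° = -0.2618 rad.
Haversine: a = sin²(Δφ/2) + cos φ₁ cos φ₂ sin²(Δλ/2) = 0.0670 + (1.0000)(0.8660)(0.0170) = 0.08174.
Central angle c = 2·arcsin(√a) = 0.57990 rad.
Distance = R·c = 12750.2 × 0.5799 ≈ 7394 m.

7394 m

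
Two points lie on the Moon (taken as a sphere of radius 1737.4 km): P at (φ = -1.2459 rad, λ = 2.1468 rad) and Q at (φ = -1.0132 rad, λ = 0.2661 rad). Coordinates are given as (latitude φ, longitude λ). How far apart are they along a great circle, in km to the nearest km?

1249 km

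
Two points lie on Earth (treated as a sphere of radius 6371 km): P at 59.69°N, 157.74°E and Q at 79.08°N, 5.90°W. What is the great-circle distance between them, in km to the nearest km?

4547 km

In radians: φ₁ = 1.0418, φ₂ = 1.3802, Δλ = -163.640° = -2.8561 rad.
cos c = sin φ₁ sin φ₂ + cos φ₁ cos φ₂ cos Δλ = (0.8633)(0.9819) + (0.5047)(0.1894)(-0.9595) = 0.75594,
so c = arccos(0.75594) = 0.71371 rad.
Distance = R·c = 6371 × 0.7137 ≈ 4547 km.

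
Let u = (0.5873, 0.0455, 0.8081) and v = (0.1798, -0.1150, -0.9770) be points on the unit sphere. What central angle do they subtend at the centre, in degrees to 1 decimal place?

133.6°

u·v = -0.6891; |u| = 1.0000, |v| = 1.0000.
cos θ = (u·v)/(|u||v|) = -0.6891, so θ = 133.6°.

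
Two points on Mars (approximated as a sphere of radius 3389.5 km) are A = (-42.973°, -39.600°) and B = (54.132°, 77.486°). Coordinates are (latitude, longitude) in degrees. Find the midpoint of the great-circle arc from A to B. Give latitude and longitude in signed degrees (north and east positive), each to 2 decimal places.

Central angle δ = 2.4152 rad. Interpolating on the sphere with fraction f = 0.5:
P = [sin((1−f)δ)·A + sin(fδ)·B] / sin δ = 1.4074·A + 1.4074·B in Cartesian coordinates,
giving P = (0.9722, 0.1486, 0.1812), i.e. latitude 10.44°, longitude 8.69°.

10.44°, 8.69°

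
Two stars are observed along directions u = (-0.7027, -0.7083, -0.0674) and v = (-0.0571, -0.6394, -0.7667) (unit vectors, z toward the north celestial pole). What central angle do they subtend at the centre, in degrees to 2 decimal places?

57.00°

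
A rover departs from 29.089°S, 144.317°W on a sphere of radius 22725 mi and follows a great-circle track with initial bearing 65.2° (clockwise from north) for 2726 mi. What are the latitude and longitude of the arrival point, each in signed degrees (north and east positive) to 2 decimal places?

-26.03°, -137.37°

Angular distance δ = d/R = 2726/22725 = 0.11996 rad; initial bearing θ = 1.1380 rad.
sin φ₂ = sin φ₁ cos δ + cos φ₁ sin δ cos θ = (-0.4862)(0.9928) + (0.8739)(0.1197)(0.4195) = -0.4388, so φ₂ = -26.03°.
Δλ = atan2(sin θ sin δ cos φ₁, cos δ − sin φ₁ sin φ₂) = atan2(0.0949, 0.7795) = 6.944°.
λ₂ = -144.317° + 6.944° = -137.37°.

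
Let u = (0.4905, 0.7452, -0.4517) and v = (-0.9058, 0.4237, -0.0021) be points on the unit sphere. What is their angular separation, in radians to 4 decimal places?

1.6988 rad

u·v = -0.1276; |u| = 1.0000, |v| = 1.0000.
cos θ = (u·v)/(|u||v|) = -0.1276, so θ = 1.6988 rad.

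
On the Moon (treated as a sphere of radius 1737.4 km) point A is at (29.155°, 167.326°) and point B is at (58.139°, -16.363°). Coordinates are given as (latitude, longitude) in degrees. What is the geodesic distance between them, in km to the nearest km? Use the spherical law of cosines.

Let φ₁ = 0.5089 rad, φ₂ = 1.0147 rad, and Δλ = 3.0772 rad.
cos c = sin φ₁ sin φ₂ + cos φ₁ cos φ₂ cos Δλ = (0.4872)(0.8493) + (0.8733)(0.5279)(-0.9979) = -0.04626,
so c = arccos(-0.04626) = 1.61707 rad.
Distance = R·c = 1737.4 × 1.6171 ≈ 2809 km.

2809 km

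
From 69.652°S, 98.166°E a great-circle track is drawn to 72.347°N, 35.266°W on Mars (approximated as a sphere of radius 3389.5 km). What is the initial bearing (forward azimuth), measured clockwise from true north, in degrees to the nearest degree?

Δλ = -133.432° = -2.3288 rad.
y = sin Δλ · cos φ₂ = (-0.7262)(0.3033) = -0.2202
x = cos φ₁ sin φ₂ − sin φ₁ cos φ₂ cos Δλ = (0.3477)(0.9529) − (-0.9376)(0.3033)(-0.6875) = 0.1359
θ = atan2(y, x) = -58.33°; adding 360° gives 302°.

302°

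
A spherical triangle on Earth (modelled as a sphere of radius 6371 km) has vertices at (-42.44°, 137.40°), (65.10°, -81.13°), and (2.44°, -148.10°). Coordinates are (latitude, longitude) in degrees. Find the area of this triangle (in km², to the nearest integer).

Side lengths (central angles): a = 1.3662, b = 1.4017, c = 2.5967 rad; semiperimeter s = 2.6823.
By l'Huilier's theorem, tan(E/4) = √[tan(s/2) tan((s−a)/2) tan((s−b)/2) tan((s−c)/2)], giving spherical excess E = 1.2562 rad.
Area = E·R² = 1.2562 × (6371)² ≈ 50989543 km².

50989543 km²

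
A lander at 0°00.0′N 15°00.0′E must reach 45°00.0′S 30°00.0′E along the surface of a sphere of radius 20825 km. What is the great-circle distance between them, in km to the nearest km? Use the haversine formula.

17054 km

In radians: φ₁ = 0.0000, φ₂ = -0.7854, Δλ = 15.000° = 0.2618 rad.
Haversine: a = sin²(Δφ/2) + cos φ₁ cos φ₂ sin²(Δλ/2) = 0.1464 + (1.0000)(0.7071)(0.0170) = 0.15849.
Central angle c = 2·arcsin(√a) = 0.81892 rad.
Distance = R·c = 20825 × 0.8189 ≈ 17054 km.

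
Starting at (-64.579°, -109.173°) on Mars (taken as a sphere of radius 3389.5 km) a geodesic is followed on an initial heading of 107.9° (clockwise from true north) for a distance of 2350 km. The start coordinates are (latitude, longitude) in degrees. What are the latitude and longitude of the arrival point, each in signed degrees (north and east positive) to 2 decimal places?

Angular distance δ = d/R = 2350/3389.5 = 0.69332 rad; initial bearing θ = 1.8832 rad.
sin φ₂ = sin φ₁ cos δ + cos φ₁ sin δ cos θ = (-0.9032)(0.7691) + (0.4293)(0.6391)(-0.3074) = -0.7790, so φ₂ = -51.17°.
Δλ = atan2(sin θ sin δ cos φ₁, cos δ − sin φ₁ sin φ₂) = atan2(0.2611, 0.0656) = 75.901°.
λ₂ = -109.173° + 75.901° = -33.27°.

-51.17°, -33.27°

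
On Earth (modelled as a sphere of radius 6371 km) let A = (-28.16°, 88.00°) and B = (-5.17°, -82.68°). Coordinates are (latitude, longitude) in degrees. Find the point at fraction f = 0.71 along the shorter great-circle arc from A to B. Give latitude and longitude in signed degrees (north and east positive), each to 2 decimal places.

-45.56°, -68.69°

The central angle between A and B is δ = 2.5391 rad.
With f = 0.71, the slerp weights are sin((1−f)δ)/sin δ = 1.1851 and sin(fδ)/sin δ = 1.7174.
Weighted sum of the unit vectors: (1.1851)·(0.0308,0.8811,-0.4719) + (1.7174)·(0.1269,-0.9878,-0.0901) = (0.2544, -0.6523, -0.7140).
Converting back: φ = atan2(z, √(x²+y²)) = -45.56°, λ = atan2(y, x) = -68.69°.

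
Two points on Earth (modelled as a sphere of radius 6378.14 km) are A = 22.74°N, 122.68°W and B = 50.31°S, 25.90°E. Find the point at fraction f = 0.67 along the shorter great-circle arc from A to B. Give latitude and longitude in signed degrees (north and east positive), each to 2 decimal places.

The central angle between A and B is δ = 2.4982 rad.
With f = 0.67, the slerp weights are sin((1−f)δ)/sin δ = 1.2238 and sin(fδ)/sin δ = 1.6581.
Weighted sum of the unit vectors: (1.2238)·(-0.4980,-0.7763,0.3866) + (1.6581)·(0.5745,0.2790,-0.7695) = (0.3432, -0.4875, -0.8029).
Converting back: φ = atan2(z, √(x²+y²)) = -53.41°, λ = atan2(y, x) = -54.86°.

-53.41°, -54.86°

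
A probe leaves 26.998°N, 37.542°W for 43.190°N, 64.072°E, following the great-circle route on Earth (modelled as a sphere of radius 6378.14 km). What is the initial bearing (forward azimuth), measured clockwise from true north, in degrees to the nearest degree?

With φ₁ = 0.4712, φ₂ = 0.7538, Δλ = 1.7735 rad, the forward-azimuth formula gives
θ = atan2( sin Δλ cos φ₂ , cos φ₁ sin φ₂ − sin φ₁ cos φ₂ cos Δλ ) = atan2(0.7142, 0.6765) = 46.55°.
So the initial bearing is 47°.

47°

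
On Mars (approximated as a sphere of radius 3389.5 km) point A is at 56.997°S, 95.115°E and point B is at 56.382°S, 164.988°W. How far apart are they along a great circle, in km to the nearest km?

Let φ₁ = -0.9948 rad, φ₂ = -0.9841 rad, and Δλ = 1.7435 rad.
cos c = sin φ₁ sin φ₂ + cos φ₁ cos φ₂ cos Δλ = (-0.8386)(-0.8327) + (0.5447)(0.5537)(-0.1719) = 0.64654,
so c = arccos(0.64654) = 0.86775 rad.
Distance = R·c = 3389.5 × 0.8678 ≈ 2941 km.

2941 km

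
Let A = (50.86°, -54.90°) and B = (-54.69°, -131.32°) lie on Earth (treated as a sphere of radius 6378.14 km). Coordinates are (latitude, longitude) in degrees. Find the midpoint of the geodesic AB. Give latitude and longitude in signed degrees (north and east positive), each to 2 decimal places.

-2.44°, -91.13°

Central angle δ = 2.1499 rad. Interpolating on the sphere with fraction f = 0.5:
P = [sin((1−f)δ)·A + sin(fδ)·B] / sin δ = 1.0509·A + 1.0509·B in Cartesian coordinates,
giving P = (-0.0196, -0.9989, -0.0425), i.e. latitude -2.44°, longitude -91.13°.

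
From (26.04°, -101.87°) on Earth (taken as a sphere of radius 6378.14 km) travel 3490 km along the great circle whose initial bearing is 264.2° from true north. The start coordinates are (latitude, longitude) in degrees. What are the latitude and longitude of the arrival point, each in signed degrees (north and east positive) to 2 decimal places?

19.13°, -135.09°

Angular distance δ = d/R = 3490/6378.14 = 0.54718 rad; initial bearing θ = 4.6112 rad.
sin φ₂ = sin φ₁ cos δ + cos φ₁ sin δ cos θ = (0.4390)(0.8540) + (0.8985)(0.5203)(-0.1011) = 0.3277, so φ₂ = 19.13°.
Δλ = atan2(sin θ sin δ cos φ₁, cos δ − sin φ₁ sin φ₂) = atan2(-0.4651, 0.7102) = -33.221°.
λ₂ = -101.870° − 33.221° = -135.09°.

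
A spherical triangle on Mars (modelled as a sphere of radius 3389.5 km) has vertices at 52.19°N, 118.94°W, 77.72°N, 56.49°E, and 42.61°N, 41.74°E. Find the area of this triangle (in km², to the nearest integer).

1524024 km²

Side lengths (central angles): a = 0.6217, b = 1.4615, c = 0.8737 rad; semiperimeter s = 1.4784.
By l'Huilier's theorem, tan(E/4) = √[tan(s/2) tan((s−a)/2) tan((s−b)/2) tan((s−c)/2)], giving spherical excess E = 0.1327 rad.
Area = E·R² = 0.1327 × (3389.5)² ≈ 1524024 km².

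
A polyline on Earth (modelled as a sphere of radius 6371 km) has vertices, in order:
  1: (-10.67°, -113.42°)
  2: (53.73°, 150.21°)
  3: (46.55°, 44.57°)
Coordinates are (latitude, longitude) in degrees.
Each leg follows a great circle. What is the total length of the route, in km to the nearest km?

Leg 1→2: central angle 1.7862 rad, distance 11380.1 km.
Leg 2→3: central angle 1.0751 rad, distance 6849.6 km.
Total: 11380.1 + 6849.6 ≈ 18230 km.

18230 km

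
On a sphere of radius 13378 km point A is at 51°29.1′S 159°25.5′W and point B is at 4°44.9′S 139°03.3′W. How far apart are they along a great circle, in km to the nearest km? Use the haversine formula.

With latitudes φ₁ = -51.485°, φ₂ = -4.748° and longitude difference Δλ = 20.370°:
Haversine: a = sin²(Δφ/2) + cos φ₁ cos φ₂ sin²(Δλ/2) = 0.1573 + (0.6227)(0.9966)(0.0313) = 0.17673.
Central angle c = 2·arcsin(√a) = 0.86775 rad.
Distance = R·c = 13378 × 0.8678 ≈ 11609 km.

11609 km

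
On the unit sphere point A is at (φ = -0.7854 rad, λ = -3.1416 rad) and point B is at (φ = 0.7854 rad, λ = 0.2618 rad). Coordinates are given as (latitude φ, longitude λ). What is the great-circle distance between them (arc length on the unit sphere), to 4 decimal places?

With latitudes φ₁ = -45.000°, φ₂ = 45.000° and longitude difference Δλ = -165.000°:
cos c = sin φ₁ sin φ₂ + cos φ₁ cos φ₂ cos Δλ = (-0.7071)(0.7071) + (0.7071)(0.7071)(-0.9659) = -0.98296,
so c = arccos(-0.98296) = 2.95673 rad.
On the unit sphere the arc length equals the central angle: 2.9567.

2.9567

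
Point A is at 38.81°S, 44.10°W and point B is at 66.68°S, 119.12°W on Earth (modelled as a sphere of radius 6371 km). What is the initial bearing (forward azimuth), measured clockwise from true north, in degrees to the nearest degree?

With φ₁ = -0.6774, φ₂ = -1.1638, Δλ = -1.3093 rad, the forward-azimuth formula gives
θ = atan2( sin Δλ cos φ₂ , cos φ₁ sin φ₂ − sin φ₁ cos φ₂ cos Δλ ) = atan2(-0.3824, -0.6514) = -149.59°.
Adding 360° brings this into [0°, 360°): 210°.

210°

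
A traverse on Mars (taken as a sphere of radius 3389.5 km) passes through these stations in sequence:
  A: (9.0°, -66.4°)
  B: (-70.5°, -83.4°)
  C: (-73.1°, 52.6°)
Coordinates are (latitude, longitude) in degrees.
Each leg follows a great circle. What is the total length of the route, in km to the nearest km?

6745 km

Leg A→B: central angle 1.4022 rad, distance 4752.7 km.
Leg B→C: central angle 0.5879 rad, distance 1992.6 km.
Total: 4752.7 + 1992.6 ≈ 6745 km.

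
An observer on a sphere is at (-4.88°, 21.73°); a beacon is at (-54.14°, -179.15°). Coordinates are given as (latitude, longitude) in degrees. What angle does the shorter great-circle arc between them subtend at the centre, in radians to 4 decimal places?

In radians: φ₁ = -0.0852, φ₂ = -0.9449, Δλ = 159.120° = 2.7772 rad.
cos c = sin φ₁ sin φ₂ + cos φ₁ cos φ₂ cos Δλ = (-0.0851)(-0.8105) + (0.9964)(0.5858)(-0.9343) = -0.47641,
so c = arccos(-0.47641) = 2.06736 rad.
So the angular separation is 2.0674 rad.

2.0674 rad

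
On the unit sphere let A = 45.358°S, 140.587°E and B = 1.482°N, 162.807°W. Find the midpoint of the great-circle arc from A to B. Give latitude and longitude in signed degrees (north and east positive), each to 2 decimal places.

-24.49°, 174.26°

Central angle δ = 1.1937 rad. Interpolating on the sphere with fraction f = 0.5:
P = [sin((1−f)δ)·A + sin(fδ)·B] / sin δ = 0.6045·A + 0.6045·B in Cartesian coordinates,
giving P = (-0.9055, 0.0911, -0.4145), i.e. latitude -24.49°, longitude 174.26°.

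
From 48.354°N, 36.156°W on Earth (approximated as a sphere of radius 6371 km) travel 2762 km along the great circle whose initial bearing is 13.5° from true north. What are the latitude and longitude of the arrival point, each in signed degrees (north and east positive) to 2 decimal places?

Angular distance δ = d/R = 2762/6371 = 0.43353 rad; initial bearing θ = 0.2356 rad.
sin φ₂ = sin φ₁ cos δ + cos φ₁ sin δ cos θ = (0.7473)(0.9075) + (0.6645)(0.4201)(0.9724) = 0.9496, so φ₂ = 71.73°.
Δλ = atan2(sin θ sin δ cos φ₁, cos δ − sin φ₁ sin φ₂) = atan2(0.0652, 0.1979) = 18.225°.
λ₂ = -36.156° + 18.225° = -17.93°.

71.73°, -17.93°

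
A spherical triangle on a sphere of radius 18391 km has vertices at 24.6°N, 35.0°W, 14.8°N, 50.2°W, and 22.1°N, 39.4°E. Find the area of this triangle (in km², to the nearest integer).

21867262 km²

Side lengths (central angles): a = 1.4683, b = 1.1776, c = 0.3023 rad; semiperimeter s = 1.4741.
By l'Huilier's theorem, tan(E/4) = √[tan(s/2) tan((s−a)/2) tan((s−b)/2) tan((s−c)/2)], giving spherical excess E = 0.0647 rad.
Area = E·R² = 0.0647 × (18391)² ≈ 21867262 km².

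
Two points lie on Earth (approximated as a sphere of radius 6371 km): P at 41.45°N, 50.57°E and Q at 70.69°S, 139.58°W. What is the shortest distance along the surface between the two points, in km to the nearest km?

With latitudes φ₁ = 41.450°, φ₂ = -70.690° and longitude difference Δλ = 169.850°:
cos c = sin φ₁ sin φ₂ + cos φ₁ cos φ₂ cos Δλ = (0.6620)(-0.9437) + (0.7495)(0.3307)(-0.9843) = -0.86870,
so c = arccos(-0.86870) = 2.62337 rad.
Distance = R·c = 6371 × 2.6234 ≈ 16714 km.

16714 km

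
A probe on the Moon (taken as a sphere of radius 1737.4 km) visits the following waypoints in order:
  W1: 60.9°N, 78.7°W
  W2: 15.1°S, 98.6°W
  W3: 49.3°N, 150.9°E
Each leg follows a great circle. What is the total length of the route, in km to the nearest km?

5833 km

Leg W1→W2: central angle 1.3552 rad, distance 2354.6 km.
Leg W2→W3: central angle 2.0020 rad, distance 3478.3 km.
Total: 2354.6 + 3478.3 ≈ 5833 km.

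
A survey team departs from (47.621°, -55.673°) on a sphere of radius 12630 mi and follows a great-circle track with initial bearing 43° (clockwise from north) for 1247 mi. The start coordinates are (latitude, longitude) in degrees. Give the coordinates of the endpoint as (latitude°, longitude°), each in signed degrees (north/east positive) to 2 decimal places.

51.60°, -49.46°

Angular distance δ = d/R = 1247/12630 = 0.09873 rad; initial bearing θ = 0.7505 rad.
sin φ₂ = sin φ₁ cos δ + cos φ₁ sin δ cos θ = (0.7387)(0.9951) + (0.6740)(0.0986)(0.7314) = 0.7837, so φ₂ = 51.60°.
Δλ = atan2(sin θ sin δ cos φ₁, cos δ − sin φ₁ sin φ₂) = atan2(0.0453, 0.4162) = 6.213°.
λ₂ = -55.673° + 6.213° = -49.46°.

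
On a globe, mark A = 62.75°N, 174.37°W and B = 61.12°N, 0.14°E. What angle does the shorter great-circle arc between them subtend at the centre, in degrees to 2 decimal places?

With latitudes φ₁ = 62.750°, φ₂ = 61.120° and longitude difference Δλ = 174.510°:
cos c = sin φ₁ sin φ₂ + cos φ₁ cos φ₂ cos Δλ = (0.8890)(0.8756) + (0.4579)(0.4830)(-0.9954) = 0.55832,
so c = arccos(0.55832) = 0.97843 rad.
So the angular separation is 56.06°.

56.06°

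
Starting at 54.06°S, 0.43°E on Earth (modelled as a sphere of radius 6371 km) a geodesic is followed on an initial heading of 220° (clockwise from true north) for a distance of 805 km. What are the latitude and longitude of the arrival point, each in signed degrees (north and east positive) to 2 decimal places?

Angular distance δ = d/R = 805/6371 = 0.12635 rad; initial bearing θ = 3.8397 rad.
sin φ₂ = sin φ₁ cos δ + cos φ₁ sin δ cos θ = (-0.8096)(0.9920) + (0.5869)(0.1260)(-0.7660) = -0.8598, so φ₂ = -59.30°.
Δλ = atan2(sin θ sin δ cos φ₁, cos δ − sin φ₁ sin φ₂) = atan2(-0.0475, 0.2959) = -9.129°.
λ₂ = 0.430° − 9.129° = -8.70°.

-59.30°, -8.70°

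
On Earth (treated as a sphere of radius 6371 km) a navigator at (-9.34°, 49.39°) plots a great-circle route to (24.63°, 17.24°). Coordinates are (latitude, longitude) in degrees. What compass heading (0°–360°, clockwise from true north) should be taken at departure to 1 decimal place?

With φ₁ = -0.1630, φ₂ = 0.4299, Δλ = -0.5611 rad, the forward-azimuth formula gives
θ = atan2( sin Δλ cos φ₂ , cos φ₁ sin φ₂ − sin φ₁ cos φ₂ cos Δλ ) = atan2(-0.4837, 0.5361) = -42.06°.
Adding 360° brings this into [0°, 360°): 317.9°.

317.9°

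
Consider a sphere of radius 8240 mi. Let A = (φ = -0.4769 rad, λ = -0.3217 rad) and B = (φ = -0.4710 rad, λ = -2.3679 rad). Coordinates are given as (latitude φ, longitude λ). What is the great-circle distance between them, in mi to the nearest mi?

With latitudes φ₁ = -27.324°, φ₂ = -26.986° and longitude difference Δλ = -117.239°:
Haversine: a = sin²(Δφ/2) + cos φ₁ cos φ₂ sin²(Δλ/2) = 0.0000 + (0.8884)(0.8911)(0.7288) = 0.57703.
Central angle c = 2·arcsin(√a) = 1.72547 rad.
Distance = R·c = 8240 × 1.7255 ≈ 14218 mi.

14218 mi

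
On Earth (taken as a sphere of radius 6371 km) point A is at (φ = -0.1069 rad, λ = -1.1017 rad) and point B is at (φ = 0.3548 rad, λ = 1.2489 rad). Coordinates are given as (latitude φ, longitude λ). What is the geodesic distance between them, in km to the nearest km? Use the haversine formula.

14882 km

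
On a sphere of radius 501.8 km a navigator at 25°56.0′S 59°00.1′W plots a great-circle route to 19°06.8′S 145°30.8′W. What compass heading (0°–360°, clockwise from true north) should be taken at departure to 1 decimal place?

254.1°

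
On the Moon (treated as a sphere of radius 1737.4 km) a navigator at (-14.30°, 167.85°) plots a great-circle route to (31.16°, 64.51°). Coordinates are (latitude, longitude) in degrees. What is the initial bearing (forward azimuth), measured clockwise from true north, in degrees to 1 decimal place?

With φ₁ = -0.2496, φ₂ = 0.5438, Δλ = -1.8036 rad, the forward-azimuth formula gives
θ = atan2( sin Δλ cos φ₂ , cos φ₁ sin φ₂ − sin φ₁ cos φ₂ cos Δλ ) = atan2(-0.8326, 0.4526) = -61.47°.
Adding 360° brings this into [0°, 360°): 298.5°.

298.5°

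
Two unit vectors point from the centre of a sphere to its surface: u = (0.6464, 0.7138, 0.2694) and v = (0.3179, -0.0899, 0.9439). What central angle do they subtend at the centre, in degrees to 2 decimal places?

66.70°

u·v = 0.3956; |u| = 1.0000, |v| = 1.0000.
cos θ = (u·v)/(|u||v|) = 0.3956, so θ = 66.70°.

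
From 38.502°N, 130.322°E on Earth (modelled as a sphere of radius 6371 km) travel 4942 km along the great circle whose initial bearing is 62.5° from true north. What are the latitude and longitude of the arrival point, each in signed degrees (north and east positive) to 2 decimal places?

44.23°, -169.60°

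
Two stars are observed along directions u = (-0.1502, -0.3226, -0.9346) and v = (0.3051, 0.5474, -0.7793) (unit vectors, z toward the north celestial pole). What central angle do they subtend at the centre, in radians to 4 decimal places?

1.0404 rad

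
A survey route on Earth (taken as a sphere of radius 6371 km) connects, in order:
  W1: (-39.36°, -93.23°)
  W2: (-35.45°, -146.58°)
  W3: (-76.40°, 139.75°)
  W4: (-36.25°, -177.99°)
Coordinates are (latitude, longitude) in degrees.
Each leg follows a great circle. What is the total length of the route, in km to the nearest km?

15362 km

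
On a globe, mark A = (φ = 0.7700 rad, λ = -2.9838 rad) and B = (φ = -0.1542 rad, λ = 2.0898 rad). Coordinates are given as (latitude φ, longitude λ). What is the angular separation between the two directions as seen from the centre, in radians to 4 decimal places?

1.4265 rad

Let φ₁ = 0.7700 rad, φ₂ = -0.1542 rad, and Δλ = -1.2096 rad.
cos c = sin φ₁ sin φ₂ + cos φ₁ cos φ₂ cos Δλ = (0.6961)(-0.1536) + (0.7179)(0.9881)(0.3534) = 0.14379,
so c = arccos(0.14379) = 1.42651 rad.
So the angular separation is 1.4265 rad.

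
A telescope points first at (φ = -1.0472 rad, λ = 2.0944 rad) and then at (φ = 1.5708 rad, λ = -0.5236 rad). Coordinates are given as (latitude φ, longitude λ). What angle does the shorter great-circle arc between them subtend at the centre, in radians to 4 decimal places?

With latitudes φ₁ = -60.000°, φ₂ = 90.000° and longitude difference Δλ = -150.000°:
cos c = sin φ₁ sin φ₂ + cos φ₁ cos φ₂ cos Δλ = (-0.8660)(1.0000) + (0.5000)(-0.0000)(-0.8660) = -0.86603,
so c = arccos(-0.86603) = 2.61799 rad.
So the angular separation is 2.6180 rad.

2.6180 rad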